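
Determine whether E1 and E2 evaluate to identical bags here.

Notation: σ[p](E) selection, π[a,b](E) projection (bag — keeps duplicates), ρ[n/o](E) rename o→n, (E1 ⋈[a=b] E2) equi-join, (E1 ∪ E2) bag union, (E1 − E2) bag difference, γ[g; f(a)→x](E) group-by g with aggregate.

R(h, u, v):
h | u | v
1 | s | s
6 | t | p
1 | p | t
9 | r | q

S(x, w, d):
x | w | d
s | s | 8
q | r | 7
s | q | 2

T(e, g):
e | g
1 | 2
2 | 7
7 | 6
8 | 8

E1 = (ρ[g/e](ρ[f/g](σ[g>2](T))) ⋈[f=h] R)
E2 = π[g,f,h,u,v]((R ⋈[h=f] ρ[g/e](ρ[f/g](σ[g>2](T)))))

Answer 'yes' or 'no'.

E1 subexpression sizes:
  T → 4
  σ[g>2](T) → 3
  ρ[f/g](σ[g>2](T)) → 3
  ρ[g/e](ρ[f/g](σ[g>2](T))) → 3
  R → 4
  (ρ[g/e](ρ[f/g](σ[g>2](T))) ⋈[f=h] R) → 1
E2 subexpression sizes:
  R → 4
  T → 4
  σ[g>2](T) → 3
  ρ[f/g](σ[g>2](T)) → 3
  ρ[g/e](ρ[f/g](σ[g>2](T))) → 3
  (R ⋈[h=f] ρ[g/e](ρ[f/g](σ[g>2](T)))) → 1
  π[g,f,h,u,v]((R ⋈[h=f] ρ[g/e](ρ[f/g](σ[g>2](T))))) → 1

E1 and E2 produce the same multiset:
g | f | h | u | v
7 | 6 | 6 | t | p

yes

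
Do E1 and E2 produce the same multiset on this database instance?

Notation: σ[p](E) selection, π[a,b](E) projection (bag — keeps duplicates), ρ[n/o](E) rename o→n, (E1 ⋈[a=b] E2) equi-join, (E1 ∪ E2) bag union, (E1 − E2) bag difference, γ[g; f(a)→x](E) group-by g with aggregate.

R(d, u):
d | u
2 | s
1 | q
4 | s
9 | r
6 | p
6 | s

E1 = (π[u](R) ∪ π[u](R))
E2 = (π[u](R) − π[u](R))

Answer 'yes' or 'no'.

E1 per-node cardinality:
  R → 6
  π[u](R) → 6
  R → 6
  π[u](R) → 6
  (π[u](R) ∪ π[u](R)) → 12
E2 per-node cardinality:
  R → 6
  π[u](R) → 6
  R → 6
  π[u](R) → 6
  (π[u](R) − π[u](R)) → 0

E1 result:
u
p
p
q
q
r
r
s
s
s
s
s
s
E2 result:
u
(0 rows)
Witness: ('p',) appears 2× in E1 but 0× in E2.

no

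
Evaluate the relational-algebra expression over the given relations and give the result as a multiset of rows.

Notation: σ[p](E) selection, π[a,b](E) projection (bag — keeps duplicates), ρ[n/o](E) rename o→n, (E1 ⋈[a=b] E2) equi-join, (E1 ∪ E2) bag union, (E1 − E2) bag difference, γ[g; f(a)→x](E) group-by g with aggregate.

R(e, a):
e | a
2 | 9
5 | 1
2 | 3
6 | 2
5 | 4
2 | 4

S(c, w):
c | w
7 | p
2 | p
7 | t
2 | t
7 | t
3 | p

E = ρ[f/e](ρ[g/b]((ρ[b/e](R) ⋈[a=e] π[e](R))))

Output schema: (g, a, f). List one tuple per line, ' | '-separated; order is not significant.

Row counts bottom-up:
  R → 6
  ρ[b/e](R) → 6
  R → 6
  π[e](R) → 6
  (ρ[b/e](R) ⋈[a=e] π[e](R)) → 3
  ρ[g/b]((ρ[b/e](R) ⋈[a=e] π[e](R))) → 3
  ρ[f/e](ρ[g/b]((ρ[b/e](R) ⋈[a=e] π[e](R)))) → 3

== RESULT ==
g | a | f
6 | 2 | 2
6 | 2 | 2
6 | 2 | 2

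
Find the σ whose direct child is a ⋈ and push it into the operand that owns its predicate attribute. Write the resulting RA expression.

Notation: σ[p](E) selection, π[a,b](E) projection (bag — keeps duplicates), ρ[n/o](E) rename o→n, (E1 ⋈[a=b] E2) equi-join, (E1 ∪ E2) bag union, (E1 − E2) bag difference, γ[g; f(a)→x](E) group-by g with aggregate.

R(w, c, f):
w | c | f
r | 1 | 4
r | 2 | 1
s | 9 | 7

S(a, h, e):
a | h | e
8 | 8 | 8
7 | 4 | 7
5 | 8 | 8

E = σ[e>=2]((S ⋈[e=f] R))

σ filters on e, owned by the left side.
E' = (σ[e>=2](S) ⋈[e=f] R)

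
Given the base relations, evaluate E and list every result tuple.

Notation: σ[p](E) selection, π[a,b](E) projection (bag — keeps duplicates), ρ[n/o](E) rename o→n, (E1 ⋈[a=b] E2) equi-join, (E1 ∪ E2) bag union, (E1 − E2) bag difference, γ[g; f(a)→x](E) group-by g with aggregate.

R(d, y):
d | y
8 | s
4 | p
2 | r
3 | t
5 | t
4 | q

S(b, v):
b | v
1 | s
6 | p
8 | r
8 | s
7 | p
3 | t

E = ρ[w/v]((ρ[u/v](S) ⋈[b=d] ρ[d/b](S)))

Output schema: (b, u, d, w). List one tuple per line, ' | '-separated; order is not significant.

Per-node cardinality:
  S → 6
  ρ[u/v](S) → 6
  S → 6
  ρ[d/b](S) → 6
  (ρ[u/v](S) ⋈[b=d] ρ[d/b](S)) → 8
  ρ[w/v]((ρ[u/v](S) ⋈[b=d] ρ[d/b](S))) → 8

== RESULT ==
b | u | d | w
1 | s | 1 | s
3 | t | 3 | t
6 | p | 6 | p
7 | p | 7 | p
8 | r | 8 | r
8 | r | 8 | s
8 | s | 8 | r
8 | s | 8 | s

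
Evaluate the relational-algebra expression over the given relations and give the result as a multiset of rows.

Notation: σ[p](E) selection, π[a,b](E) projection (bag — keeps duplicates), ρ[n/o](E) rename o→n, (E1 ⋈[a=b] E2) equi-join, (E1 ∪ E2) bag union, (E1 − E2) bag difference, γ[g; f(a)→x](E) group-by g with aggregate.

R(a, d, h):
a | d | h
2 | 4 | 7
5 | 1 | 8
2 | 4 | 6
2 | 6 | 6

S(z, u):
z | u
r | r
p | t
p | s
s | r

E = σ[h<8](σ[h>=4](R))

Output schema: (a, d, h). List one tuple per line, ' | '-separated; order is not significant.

Subexpression sizes:
  R → 4
  σ[h>=4](R) → 4
  σ[h<8](σ[h>=4](R)) → 3

== RESULT ==
a | d | h
2 | 4 | 6
2 | 4 | 7
2 | 6 | 6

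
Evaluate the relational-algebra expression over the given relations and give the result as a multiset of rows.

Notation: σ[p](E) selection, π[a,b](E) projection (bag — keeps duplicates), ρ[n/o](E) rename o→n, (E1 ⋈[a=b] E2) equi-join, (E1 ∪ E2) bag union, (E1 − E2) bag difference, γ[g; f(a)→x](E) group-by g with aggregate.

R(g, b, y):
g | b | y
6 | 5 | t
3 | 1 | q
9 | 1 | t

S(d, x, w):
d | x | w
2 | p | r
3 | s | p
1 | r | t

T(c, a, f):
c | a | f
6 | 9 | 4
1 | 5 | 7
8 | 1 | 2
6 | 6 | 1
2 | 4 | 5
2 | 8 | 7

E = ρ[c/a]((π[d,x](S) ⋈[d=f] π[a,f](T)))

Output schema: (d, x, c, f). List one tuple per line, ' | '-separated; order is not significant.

Stepwise |·|:
  S → 3
  π[d,x](S) → 3
  T → 6
  π[a,f](T) → 6
  (π[d,x](S) ⋈[d=f] π[a,f](T)) → 2
  ρ[c/a]((π[d,x](S) ⋈[d=f] π[a,f](T))) → 2

== RESULT ==
d | x | c | f
1 | r | 6 | 1
2 | p | 1 | 2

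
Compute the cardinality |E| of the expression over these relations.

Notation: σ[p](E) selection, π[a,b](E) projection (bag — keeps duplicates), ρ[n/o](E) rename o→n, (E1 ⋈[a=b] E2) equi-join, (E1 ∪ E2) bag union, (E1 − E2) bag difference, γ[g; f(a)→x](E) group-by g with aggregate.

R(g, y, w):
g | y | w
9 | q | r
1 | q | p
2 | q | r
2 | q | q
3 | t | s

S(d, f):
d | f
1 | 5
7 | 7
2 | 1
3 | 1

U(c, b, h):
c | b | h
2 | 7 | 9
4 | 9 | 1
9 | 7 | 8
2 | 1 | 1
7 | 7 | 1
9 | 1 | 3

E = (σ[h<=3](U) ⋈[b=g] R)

Subexpression sizes:
  U → 6
  σ[h<=3](U) → 4
  R → 5
  (σ[h<=3](U) ⋈[b=g] R) → 3

|E| = 3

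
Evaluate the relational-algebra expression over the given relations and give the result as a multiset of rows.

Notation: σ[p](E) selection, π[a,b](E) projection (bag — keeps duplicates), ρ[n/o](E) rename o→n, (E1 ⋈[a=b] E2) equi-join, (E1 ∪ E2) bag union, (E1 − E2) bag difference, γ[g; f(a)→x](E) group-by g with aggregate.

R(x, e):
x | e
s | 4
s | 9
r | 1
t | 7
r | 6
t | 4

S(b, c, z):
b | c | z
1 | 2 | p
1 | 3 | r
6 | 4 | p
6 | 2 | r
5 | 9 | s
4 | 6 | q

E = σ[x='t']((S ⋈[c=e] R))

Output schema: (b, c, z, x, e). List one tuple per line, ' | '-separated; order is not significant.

Stepwise |·|:
  S → 6
  R → 6
  (S ⋈[c=e] R) → 4
  σ[x='t']((S ⋈[c=e] R)) → 1

== RESULT ==
b | c | z | x | e
6 | 4 | p | t | 4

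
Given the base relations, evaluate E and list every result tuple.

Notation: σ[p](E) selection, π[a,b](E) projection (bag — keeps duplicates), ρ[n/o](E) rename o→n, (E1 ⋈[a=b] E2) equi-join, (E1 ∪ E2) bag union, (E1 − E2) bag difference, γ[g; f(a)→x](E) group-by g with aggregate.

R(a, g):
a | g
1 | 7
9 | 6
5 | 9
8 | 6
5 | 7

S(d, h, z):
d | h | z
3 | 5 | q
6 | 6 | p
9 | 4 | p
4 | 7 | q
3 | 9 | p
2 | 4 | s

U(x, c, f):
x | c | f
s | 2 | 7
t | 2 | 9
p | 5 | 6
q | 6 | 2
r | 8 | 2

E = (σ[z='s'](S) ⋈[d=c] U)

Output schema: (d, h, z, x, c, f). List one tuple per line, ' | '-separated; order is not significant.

Row counts bottom-up:
  S → 6
  σ[z='s'](S) → 1
  U → 5
  (σ[z='s'](S) ⋈[d=c] U) → 2

== RESULT ==
d | h | z | x | c | f
2 | 4 | s | s | 2 | 7
2 | 4 | s | t | 2 | 9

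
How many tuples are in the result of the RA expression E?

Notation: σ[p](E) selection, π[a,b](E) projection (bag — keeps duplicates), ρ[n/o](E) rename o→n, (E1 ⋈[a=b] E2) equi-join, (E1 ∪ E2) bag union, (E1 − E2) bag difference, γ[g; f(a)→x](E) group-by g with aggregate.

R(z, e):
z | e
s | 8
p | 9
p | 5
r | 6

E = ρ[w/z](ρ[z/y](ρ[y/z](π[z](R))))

Subexpression sizes:
  R → 4
  π[z](R) → 4
  ρ[y/z](π[z](R)) → 4
  ρ[z/y](ρ[y/z](π[z](R))) → 4
  ρ[w/z](ρ[z/y](ρ[y/z](π[z](R)))) → 4

|E| = 4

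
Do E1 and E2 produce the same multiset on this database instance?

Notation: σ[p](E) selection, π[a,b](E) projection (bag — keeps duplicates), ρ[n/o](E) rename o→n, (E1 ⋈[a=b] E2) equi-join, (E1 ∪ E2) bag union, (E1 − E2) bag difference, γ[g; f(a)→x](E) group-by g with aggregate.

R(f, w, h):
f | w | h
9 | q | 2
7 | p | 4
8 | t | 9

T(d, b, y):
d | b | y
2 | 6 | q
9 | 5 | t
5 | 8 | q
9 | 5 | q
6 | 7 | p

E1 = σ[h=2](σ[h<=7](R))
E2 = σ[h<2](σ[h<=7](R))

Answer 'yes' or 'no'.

E1 stepwise |·|:
  R → 3
  σ[h<=7](R) → 2
  σ[h=2](σ[h<=7](R)) → 1
E2 stepwise |·|:
  R → 3
  σ[h<=7](R) → 2
  σ[h<2](σ[h<=7](R)) → 0

E1 result:
f | w | h
9 | q | 2
E2 result:
f | w | h
(0 rows)
Witness: (9, 'q', 2) appears 1× in E1 but 0× in E2.

no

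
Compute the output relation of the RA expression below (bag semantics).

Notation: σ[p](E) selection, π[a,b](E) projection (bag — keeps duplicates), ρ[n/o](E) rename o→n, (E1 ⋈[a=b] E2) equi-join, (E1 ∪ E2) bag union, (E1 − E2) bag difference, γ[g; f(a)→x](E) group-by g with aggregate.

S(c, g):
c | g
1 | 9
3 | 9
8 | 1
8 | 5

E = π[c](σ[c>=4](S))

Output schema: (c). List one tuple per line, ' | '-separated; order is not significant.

Subexpression sizes:
  S → 4
  σ[c>=4](S) → 2
  π[c](σ[c>=4](S)) → 2

== RESULT ==
c
8
8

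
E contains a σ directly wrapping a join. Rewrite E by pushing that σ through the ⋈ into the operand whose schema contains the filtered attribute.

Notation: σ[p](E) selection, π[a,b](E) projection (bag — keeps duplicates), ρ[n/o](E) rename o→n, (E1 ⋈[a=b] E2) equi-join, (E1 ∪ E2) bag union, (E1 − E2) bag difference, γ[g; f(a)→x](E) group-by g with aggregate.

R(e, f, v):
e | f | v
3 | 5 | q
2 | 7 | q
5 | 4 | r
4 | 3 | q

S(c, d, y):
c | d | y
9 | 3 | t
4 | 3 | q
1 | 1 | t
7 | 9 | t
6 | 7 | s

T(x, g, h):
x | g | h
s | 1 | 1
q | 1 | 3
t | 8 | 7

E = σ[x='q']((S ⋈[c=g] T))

σ filters on x, owned by the right side.
E' = (S ⋈[c=g] σ[x='q'](T))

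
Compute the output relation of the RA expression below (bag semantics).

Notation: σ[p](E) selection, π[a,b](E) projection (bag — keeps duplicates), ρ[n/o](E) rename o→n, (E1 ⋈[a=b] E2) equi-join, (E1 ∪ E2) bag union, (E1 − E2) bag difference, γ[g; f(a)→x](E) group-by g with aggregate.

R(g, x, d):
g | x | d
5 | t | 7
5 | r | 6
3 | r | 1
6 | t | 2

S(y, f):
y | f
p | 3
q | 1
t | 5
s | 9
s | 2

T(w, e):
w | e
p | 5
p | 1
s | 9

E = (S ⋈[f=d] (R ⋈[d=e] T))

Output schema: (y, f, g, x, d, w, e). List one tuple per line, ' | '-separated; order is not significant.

Subexpression sizes:
  S → 5
  R → 4
  T → 3
  (R ⋈[d=e] T) → 1
  (S ⋈[f=d] (R ⋈[d=e] T)) → 1

== RESULT ==
y | f | g | x | d | w | e
q | 1 | 3 | r | 1 | p | 1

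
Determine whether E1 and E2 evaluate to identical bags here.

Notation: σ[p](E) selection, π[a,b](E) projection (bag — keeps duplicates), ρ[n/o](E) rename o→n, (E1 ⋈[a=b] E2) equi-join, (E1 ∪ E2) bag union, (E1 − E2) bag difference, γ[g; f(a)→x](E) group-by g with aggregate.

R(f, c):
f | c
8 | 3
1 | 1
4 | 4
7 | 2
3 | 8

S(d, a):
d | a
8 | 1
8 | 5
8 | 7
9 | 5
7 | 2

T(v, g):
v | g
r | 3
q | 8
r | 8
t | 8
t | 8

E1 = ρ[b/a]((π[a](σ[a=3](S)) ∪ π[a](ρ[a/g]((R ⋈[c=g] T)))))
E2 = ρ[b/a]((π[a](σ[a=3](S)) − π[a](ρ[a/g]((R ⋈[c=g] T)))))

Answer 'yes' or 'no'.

E1 subexpression sizes:
  S → 5
  σ[a=3](S) → 0
  π[a](σ[a=3](S)) → 0
  R → 5
  T → 5
  (R ⋈[c=g] T) → 5
  ρ[a/g]((R ⋈[c=g] T)) → 5
  π[a](ρ[a/g]((R ⋈[c=g] T))) → 5
  (π[a](σ[a=3](S)) ∪ π[a](ρ[a/g]((R ⋈[c=g] T)))) → 5
  ρ[b/a]((π[a](σ[a=3](S)) ∪ π[a](ρ[a/g]((R ⋈[c=g] T))))) → 5
E2 subexpression sizes:
  S → 5
  σ[a=3](S) → 0
  π[a](σ[a=3](S)) → 0
  R → 5
  T → 5
  (R ⋈[c=g] T) → 5
  ρ[a/g]((R ⋈[c=g] T)) → 5
  π[a](ρ[a/g]((R ⋈[c=g] T))) → 5
  (π[a](σ[a=3](S)) − π[a](ρ[a/g]((R ⋈[c=g] T)))) → 0
  ρ[b/a]((π[a](σ[a=3](S)) − π[a](ρ[a/g]((R ⋈[c=g] T))))) → 0

E1 result:
b
3
8
8
8
8
E2 result:
b
(0 rows)
Witness: (8,) appears 4× in E1 but 0× in E2.

no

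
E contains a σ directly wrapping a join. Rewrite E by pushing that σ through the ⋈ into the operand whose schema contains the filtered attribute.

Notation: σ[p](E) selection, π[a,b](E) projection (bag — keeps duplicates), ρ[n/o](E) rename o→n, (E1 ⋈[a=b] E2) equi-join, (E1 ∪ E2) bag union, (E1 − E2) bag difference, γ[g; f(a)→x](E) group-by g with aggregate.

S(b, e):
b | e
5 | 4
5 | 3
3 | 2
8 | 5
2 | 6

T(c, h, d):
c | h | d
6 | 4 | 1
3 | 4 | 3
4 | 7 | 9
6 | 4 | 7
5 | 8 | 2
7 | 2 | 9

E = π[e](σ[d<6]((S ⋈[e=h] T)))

σ filters on d, owned by the right side.
E' = π[e]((S ⋈[e=h] σ[d<6](T)))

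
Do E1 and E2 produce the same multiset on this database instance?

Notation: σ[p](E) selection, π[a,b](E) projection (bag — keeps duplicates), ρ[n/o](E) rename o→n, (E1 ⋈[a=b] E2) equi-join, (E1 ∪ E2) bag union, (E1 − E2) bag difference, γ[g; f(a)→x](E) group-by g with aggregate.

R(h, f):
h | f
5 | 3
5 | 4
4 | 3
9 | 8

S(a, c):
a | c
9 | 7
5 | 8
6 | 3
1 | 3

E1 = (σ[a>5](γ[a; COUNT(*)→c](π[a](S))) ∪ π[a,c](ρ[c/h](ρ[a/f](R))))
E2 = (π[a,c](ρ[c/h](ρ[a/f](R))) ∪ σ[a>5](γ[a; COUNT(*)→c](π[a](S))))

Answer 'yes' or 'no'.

E1 row counts bottom-up:
  S → 4
  π[a](S) → 4
  γ[a; COUNT(*)→c](π[a](S)) → 4
  σ[a>5](γ[a; COUNT(*)→c](π[a](S))) → 2
  R → 4
  ρ[a/f](R) → 4
  ρ[c/h](ρ[a/f](R)) → 4
  π[a,c](ρ[c/h](ρ[a/f](R))) → 4
  (σ[a>5](γ[a; COUNT(*)→c](π[a](S))) ∪ π[a,c](ρ[c/h](ρ[a/f](R)))) → 6
E2 row counts bottom-up:
  R → 4
  ρ[a/f](R) → 4
  ρ[c/h](ρ[a/f](R)) → 4
  π[a,c](ρ[c/h](ρ[a/f](R))) → 4
  S → 4
  π[a](S) → 4
  γ[a; COUNT(*)→c](π[a](S)) → 4
  σ[a>5](γ[a; COUNT(*)→c](π[a](S))) → 2
  (π[a,c](ρ[c/h](ρ[a/f](R))) ∪ σ[a>5](γ[a; COUNT(*)→c](π[a](S)))) → 6

E1 and E2 produce the same multiset:
a | c
3 | 4
3 | 5
4 | 5
6 | 1
8 | 9
9 | 1

yes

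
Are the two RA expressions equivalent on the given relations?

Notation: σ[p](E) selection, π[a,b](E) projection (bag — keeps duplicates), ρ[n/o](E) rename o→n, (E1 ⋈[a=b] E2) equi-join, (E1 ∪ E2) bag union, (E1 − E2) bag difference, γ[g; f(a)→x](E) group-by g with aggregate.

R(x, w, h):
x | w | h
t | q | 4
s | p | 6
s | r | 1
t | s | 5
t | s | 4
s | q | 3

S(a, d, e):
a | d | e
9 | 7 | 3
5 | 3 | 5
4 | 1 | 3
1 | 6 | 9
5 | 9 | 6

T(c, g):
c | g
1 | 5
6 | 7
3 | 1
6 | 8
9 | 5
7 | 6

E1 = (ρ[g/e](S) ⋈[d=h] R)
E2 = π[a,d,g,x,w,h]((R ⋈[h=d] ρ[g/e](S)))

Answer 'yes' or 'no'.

E1 per-node cardinality:
  S → 5
  ρ[g/e](S) → 5
  R → 6
  (ρ[g/e](S) ⋈[d=h] R) → 3
E2 per-node cardinality:
  R → 6
  S → 5
  ρ[g/e](S) → 5
  (R ⋈[h=d] ρ[g/e](S)) → 3
  π[a,d,g,x,w,h]((R ⋈[h=d] ρ[g/e](S))) → 3

E1 and E2 produce the same multiset:
a | d | g | x | w | h
1 | 6 | 9 | s | p | 6
4 | 1 | 3 | s | r | 1
5 | 3 | 5 | s | q | 3

yes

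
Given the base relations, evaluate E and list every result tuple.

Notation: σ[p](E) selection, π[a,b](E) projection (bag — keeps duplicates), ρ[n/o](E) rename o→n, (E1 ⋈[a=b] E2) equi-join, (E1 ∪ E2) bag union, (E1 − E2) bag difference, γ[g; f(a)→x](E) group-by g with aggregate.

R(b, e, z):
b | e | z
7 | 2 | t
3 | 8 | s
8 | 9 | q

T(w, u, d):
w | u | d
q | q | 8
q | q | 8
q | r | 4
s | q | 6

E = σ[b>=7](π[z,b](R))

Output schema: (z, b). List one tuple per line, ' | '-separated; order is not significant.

Row counts bottom-up:
  R → 3
  π[z,b](R) → 3
  σ[b>=7](π[z,b](R)) → 2

== RESULT ==
z | b
q | 8
t | 7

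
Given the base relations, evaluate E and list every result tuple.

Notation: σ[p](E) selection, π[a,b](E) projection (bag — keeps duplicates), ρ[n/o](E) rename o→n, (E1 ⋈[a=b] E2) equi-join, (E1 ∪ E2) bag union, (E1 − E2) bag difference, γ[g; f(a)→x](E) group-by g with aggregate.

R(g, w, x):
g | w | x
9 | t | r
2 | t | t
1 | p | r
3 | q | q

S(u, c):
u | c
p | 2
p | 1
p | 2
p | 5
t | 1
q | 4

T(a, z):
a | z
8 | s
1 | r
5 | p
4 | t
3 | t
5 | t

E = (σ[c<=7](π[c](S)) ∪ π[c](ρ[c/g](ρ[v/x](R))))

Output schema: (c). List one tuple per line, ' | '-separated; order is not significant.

Per-node cardinality:
  S → 6
  π[c](S) → 6
  σ[c<=7](π[c](S)) → 6
  R → 4
  ρ[v/x](R) → 4
  ρ[c/g](ρ[v/x](R)) → 4
  π[c](ρ[c/g](ρ[v/x](R))) → 4
  (σ[c<=7](π[c](S)) ∪ π[c](ρ[c/g](ρ[v/x](R)))) → 10

== RESULT ==
c
1
1
1
2
2
2
3
4
5
9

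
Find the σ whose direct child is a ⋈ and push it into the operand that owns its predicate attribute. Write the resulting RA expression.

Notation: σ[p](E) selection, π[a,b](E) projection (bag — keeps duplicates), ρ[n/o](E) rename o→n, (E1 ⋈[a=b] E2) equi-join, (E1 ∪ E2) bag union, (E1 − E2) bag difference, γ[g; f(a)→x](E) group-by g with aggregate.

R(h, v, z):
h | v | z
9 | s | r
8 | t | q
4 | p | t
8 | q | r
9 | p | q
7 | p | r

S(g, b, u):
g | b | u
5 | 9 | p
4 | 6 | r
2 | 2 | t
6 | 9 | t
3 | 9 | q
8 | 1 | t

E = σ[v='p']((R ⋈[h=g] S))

σ filters on v, owned by the left side.
E' = (σ[v='p'](R) ⋈[h=g] S)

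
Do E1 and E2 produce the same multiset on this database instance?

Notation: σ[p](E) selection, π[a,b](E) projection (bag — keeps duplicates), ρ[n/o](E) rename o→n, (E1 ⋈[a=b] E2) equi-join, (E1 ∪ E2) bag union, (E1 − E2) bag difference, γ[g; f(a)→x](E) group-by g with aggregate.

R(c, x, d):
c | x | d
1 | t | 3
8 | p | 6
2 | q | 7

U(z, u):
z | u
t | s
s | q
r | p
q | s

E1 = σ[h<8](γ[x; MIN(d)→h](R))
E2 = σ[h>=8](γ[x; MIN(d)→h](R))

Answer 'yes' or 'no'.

E1 stepwise |·|:
  R → 3
  γ[x; MIN(d)→h](R) → 3
  σ[h<8](γ[x; MIN(d)→h](R)) → 3
E2 stepwise |·|:
  R → 3
  γ[x; MIN(d)→h](R) → 3
  σ[h>=8](γ[x; MIN(d)→h](R)) → 0

E1 result:
x | h
p | 6
q | 7
t | 3
E2 result:
x | h
(0 rows)
Witness: ('t', 3) appears 1× in E1 but 0× in E2.

no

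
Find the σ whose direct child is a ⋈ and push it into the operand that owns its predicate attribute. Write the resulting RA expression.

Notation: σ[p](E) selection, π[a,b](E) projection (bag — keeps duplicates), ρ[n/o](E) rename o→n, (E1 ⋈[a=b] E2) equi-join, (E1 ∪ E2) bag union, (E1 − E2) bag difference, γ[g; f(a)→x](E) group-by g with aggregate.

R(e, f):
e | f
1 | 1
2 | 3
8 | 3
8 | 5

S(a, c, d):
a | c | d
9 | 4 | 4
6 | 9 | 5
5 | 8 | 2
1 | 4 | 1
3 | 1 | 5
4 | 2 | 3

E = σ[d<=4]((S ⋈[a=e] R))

σ filters on d, owned by the left side.
E' = (σ[d<=4](S) ⋈[a=e] R)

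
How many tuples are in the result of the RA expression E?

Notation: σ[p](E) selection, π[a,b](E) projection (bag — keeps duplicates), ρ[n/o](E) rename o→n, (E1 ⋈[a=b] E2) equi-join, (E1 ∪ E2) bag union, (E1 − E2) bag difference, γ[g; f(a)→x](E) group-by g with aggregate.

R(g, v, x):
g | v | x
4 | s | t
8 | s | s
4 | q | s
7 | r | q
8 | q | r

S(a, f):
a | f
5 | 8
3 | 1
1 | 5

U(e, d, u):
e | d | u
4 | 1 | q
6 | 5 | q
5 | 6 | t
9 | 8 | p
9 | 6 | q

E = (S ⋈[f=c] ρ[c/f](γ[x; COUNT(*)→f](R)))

Row counts bottom-up:
  S → 3
  R → 5
  γ[x; COUNT(*)→f](R) → 4
  ρ[c/f](γ[x; COUNT(*)→f](R)) → 4
  (S ⋈[f=c] ρ[c/f](γ[x; COUNT(*)→f](R))) → 3

|E| = 3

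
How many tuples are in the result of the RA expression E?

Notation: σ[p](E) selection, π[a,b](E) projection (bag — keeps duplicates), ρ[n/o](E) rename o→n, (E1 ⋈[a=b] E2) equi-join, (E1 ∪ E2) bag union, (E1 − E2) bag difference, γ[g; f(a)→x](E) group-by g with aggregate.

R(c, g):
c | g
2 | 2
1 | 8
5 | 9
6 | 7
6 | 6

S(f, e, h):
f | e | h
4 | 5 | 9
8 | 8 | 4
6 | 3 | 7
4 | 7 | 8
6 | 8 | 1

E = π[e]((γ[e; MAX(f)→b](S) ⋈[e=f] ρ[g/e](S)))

Row counts bottom-up:
  S → 5
  γ[e; MAX(f)→b](S) → 4
  S → 5
  ρ[g/e](S) → 5
  (γ[e; MAX(f)→b](S) ⋈[e=f] ρ[g/e](S)) → 1
  π[e]((γ[e; MAX(f)→b](S) ⋈[e=f] ρ[g/e](S))) → 1

|E| = 1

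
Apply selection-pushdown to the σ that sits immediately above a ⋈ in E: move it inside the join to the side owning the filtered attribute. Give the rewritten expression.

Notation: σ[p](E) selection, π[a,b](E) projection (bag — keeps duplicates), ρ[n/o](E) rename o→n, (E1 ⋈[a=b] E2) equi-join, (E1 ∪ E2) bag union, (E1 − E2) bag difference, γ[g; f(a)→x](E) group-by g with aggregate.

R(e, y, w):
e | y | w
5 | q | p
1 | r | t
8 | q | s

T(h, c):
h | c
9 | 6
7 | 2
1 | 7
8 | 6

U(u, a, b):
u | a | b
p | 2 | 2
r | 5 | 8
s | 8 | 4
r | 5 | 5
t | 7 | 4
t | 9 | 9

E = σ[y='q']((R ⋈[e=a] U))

σ filters on y, owned by the left side.
E' = (σ[y='q'](R) ⋈[e=a] U)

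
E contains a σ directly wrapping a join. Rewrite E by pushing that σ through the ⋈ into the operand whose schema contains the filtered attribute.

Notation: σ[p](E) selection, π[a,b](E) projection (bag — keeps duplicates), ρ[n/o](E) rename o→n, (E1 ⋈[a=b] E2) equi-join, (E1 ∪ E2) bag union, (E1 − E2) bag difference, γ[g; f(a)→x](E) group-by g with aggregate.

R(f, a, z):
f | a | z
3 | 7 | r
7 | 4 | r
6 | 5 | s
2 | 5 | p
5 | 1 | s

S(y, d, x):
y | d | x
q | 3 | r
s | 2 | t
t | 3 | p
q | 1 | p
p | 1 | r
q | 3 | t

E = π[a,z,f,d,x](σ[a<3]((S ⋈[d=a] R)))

σ filters on a, owned by the right side.
E' = π[a,z,f,d,x]((S ⋈[d=a] σ[a<3](R)))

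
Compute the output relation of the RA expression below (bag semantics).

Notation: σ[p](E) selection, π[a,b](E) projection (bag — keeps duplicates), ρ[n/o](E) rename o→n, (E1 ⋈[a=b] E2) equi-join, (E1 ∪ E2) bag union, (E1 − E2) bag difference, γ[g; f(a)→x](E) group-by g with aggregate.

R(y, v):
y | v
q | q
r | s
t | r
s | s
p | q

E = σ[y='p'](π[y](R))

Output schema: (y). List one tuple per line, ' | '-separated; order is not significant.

Stepwise |·|:
  R → 5
  π[y](R) → 5
  σ[y='p'](π[y](R)) → 1

== RESULT ==
y
p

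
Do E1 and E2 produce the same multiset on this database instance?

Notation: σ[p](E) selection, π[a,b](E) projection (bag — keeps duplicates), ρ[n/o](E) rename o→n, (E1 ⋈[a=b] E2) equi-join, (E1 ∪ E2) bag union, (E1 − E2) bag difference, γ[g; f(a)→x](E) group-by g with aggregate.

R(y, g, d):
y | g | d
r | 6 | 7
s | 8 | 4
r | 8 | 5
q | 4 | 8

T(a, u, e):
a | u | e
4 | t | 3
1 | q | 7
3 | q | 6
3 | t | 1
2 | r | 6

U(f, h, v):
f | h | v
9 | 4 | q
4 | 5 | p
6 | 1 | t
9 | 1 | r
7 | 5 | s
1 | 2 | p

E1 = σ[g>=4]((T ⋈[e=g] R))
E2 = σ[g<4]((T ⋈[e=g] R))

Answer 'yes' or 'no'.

E1 per-node cardinality:
  T → 5
  R → 4
  (T ⋈[e=g] R) → 2
  σ[g>=4]((T ⋈[e=g] R)) → 2
E2 per-node cardinality:
  T → 5
  R → 4
  (T ⋈[e=g] R) → 2
  σ[g<4]((T ⋈[e=g] R)) → 0

E1 result:
a | u | e | y | g | d
2 | r | 6 | r | 6 | 7
3 | q | 6 | r | 6 | 7
E2 result:
a | u | e | y | g | d
(0 rows)
Witness: (3, 'q', 6, 'r', 6, 7) appears 1× in E1 but 0× in E2.

no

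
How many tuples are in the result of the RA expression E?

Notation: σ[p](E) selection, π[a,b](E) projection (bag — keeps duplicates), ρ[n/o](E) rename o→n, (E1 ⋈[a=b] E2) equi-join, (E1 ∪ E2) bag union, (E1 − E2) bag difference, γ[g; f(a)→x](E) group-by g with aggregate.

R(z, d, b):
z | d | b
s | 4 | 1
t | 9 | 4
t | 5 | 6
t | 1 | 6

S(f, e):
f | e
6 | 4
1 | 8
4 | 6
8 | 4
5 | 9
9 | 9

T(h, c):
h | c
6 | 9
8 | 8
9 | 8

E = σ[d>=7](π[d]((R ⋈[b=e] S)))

Per-node cardinality:
  R → 4
  S → 6
  (R ⋈[b=e] S) → 4
  π[d]((R ⋈[b=e] S)) → 4
  σ[d>=7](π[d]((R ⋈[b=e] S))) → 2

|E| = 2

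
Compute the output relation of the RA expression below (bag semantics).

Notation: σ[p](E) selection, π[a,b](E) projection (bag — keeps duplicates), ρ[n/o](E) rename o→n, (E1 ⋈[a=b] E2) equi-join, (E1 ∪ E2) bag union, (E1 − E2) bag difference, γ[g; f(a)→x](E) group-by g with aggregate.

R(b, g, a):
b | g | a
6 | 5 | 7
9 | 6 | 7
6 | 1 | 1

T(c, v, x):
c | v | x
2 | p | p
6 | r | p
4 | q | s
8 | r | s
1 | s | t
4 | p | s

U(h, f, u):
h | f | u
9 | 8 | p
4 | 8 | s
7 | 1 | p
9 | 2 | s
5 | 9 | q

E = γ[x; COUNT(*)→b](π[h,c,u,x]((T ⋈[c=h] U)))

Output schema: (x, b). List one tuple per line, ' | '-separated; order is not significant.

Subexpression sizes:
  T → 6
  U → 5
  (T ⋈[c=h] U) → 2
  π[h,c,u,x]((T ⋈[c=h] U)) → 2
  γ[x; COUNT(*)→b](π[h,c,u,x]((T ⋈[c=h] U))) → 1

== RESULT ==
x | b
s | 2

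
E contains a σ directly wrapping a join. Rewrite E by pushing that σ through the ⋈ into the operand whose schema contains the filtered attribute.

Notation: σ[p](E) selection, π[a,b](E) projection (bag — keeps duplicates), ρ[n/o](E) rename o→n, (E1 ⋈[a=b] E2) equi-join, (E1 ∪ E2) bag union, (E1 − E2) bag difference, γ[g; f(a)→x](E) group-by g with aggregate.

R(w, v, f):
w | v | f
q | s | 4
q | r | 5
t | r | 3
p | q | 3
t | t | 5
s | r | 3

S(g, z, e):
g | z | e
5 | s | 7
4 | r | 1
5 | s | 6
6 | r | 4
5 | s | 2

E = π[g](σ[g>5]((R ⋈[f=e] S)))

σ filters on g, owned by the right side.
E' = π[g]((R ⋈[f=e] σ[g>5](S)))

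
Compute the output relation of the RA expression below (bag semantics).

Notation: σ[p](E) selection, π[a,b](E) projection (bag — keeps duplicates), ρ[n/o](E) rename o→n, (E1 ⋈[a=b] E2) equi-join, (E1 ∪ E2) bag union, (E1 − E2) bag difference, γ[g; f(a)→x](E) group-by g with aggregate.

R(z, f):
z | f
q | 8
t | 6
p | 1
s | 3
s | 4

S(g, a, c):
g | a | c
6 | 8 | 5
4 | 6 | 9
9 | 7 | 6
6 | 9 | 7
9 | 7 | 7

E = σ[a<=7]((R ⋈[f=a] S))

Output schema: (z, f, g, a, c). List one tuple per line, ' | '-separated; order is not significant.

Row counts bottom-up:
  R → 5
  S → 5
  (R ⋈[f=a] S) → 2
  σ[a<=7]((R ⋈[f=a] S)) → 1

== RESULT ==
z | f | g | a | c
t | 6 | 4 | 6 | 9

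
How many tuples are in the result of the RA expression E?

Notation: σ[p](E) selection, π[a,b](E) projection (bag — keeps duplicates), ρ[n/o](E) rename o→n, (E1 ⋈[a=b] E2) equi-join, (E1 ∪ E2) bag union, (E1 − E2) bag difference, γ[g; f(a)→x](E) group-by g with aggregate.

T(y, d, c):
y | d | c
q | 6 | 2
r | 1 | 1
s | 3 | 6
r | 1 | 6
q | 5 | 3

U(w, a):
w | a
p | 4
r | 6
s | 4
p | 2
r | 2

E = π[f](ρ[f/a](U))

Row counts bottom-up:
  U → 5
  ρ[f/a](U) → 5
  π[f](ρ[f/a](U)) → 5

|E| = 5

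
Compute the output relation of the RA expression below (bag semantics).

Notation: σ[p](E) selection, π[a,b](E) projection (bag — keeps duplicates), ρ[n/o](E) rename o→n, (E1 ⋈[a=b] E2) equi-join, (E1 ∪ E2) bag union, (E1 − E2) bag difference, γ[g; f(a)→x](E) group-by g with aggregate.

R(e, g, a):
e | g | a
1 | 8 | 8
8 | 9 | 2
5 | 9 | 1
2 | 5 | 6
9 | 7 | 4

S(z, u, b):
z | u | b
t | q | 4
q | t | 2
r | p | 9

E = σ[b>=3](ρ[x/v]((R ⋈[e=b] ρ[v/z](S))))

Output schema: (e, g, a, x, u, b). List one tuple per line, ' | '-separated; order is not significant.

Stepwise |·|:
  R → 5
  S → 3
  ρ[v/z](S) → 3
  (R ⋈[e=b] ρ[v/z](S)) → 2
  ρ[x/v]((R ⋈[e=b] ρ[v/z](S))) → 2
  σ[b>=3](ρ[x/v]((R ⋈[e=b] ρ[v/z](S)))) → 1

== RESULT ==
e | g | a | x | u | b
9 | 7 | 4 | r | p | 9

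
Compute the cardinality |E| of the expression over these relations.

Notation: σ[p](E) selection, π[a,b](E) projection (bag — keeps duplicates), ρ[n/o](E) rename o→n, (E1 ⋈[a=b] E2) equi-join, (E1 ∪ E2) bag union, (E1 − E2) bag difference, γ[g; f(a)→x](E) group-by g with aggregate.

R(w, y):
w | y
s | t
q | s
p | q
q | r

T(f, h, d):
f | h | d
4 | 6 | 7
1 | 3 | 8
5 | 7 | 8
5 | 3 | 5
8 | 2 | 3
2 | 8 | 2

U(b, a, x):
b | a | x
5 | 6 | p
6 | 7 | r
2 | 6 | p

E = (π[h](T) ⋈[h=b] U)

Subexpression sizes:
  T → 6
  π[h](T) → 6
  U → 3
  (π[h](T) ⋈[h=b] U) → 2

|E| = 2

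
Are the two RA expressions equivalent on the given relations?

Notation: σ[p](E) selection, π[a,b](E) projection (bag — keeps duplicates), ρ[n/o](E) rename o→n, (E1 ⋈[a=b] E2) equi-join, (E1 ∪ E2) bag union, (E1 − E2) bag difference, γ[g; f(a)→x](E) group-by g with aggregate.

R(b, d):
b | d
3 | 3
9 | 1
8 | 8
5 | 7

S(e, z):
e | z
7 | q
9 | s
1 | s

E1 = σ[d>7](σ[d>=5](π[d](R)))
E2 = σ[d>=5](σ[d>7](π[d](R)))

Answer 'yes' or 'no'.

E1 stepwise |·|:
  R → 4
  π[d](R) → 4
  σ[d>=5](π[d](R)) → 2
  σ[d>7](σ[d>=5](π[d](R))) → 1
E2 stepwise |·|:
  R → 4
  π[d](R) → 4
  σ[d>7](π[d](R)) → 1
  σ[d>=5](σ[d>7](π[d](R))) → 1

E1 and E2 produce the same multiset:
d
8

yes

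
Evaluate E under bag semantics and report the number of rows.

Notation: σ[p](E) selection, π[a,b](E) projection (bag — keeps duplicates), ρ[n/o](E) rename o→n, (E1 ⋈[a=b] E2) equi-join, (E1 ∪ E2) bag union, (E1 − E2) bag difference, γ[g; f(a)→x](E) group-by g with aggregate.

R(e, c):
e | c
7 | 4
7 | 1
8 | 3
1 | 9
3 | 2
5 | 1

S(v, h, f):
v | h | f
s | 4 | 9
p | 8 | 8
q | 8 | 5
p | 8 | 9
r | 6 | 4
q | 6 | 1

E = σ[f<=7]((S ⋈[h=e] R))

Stepwise |·|:
  S → 6
  R → 6
  (S ⋈[h=e] R) → 3
  σ[f<=7]((S ⋈[h=e] R)) → 1

|E| = 1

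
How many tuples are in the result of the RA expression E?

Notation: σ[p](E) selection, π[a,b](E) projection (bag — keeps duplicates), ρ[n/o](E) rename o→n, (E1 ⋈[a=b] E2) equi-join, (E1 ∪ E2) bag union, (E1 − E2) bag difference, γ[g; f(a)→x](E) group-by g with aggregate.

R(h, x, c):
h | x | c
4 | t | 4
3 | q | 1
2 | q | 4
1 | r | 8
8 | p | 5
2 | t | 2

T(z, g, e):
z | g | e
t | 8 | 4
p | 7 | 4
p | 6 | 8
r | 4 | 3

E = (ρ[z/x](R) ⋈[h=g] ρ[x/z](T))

Subexpression sizes:
  R → 6
  ρ[z/x](R) → 6
  T → 4
  ρ[x/z](T) → 4
  (ρ[z/x](R) ⋈[h=g] ρ[x/z](T)) → 2

|E| = 2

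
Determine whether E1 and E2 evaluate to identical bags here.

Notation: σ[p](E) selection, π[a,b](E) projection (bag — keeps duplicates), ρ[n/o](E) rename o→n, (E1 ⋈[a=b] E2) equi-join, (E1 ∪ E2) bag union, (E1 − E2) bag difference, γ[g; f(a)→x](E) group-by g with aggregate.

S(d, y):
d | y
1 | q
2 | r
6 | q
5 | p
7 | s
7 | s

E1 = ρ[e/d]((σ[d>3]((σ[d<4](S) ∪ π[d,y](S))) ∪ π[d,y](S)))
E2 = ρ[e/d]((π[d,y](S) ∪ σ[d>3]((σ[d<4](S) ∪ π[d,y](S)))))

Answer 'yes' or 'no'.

E1 subexpression sizes:
  S → 6
  σ[d<4](S) → 2
  S → 6
  π[d,y](S) → 6
  (σ[d<4](S) ∪ π[d,y](S)) → 8
  σ[d>3]((σ[d<4](S) ∪ π[d,y](S))) → 4
  S → 6
  π[d,y](S) → 6
  (σ[d>3]((σ[d<4](S) ∪ π[d,y](S))) ∪ π[d,y](S)) → 10
  ρ[e/d]((σ[d>3]((σ[d<4](S) ∪ π[d,y](S))) ∪ π[d,y](S))) → 10
E2 subexpression sizes:
  S → 6
  π[d,y](S) → 6
  S → 6
  σ[d<4](S) → 2
  S → 6
  π[d,y](S) → 6
  (σ[d<4](S) ∪ π[d,y](S)) → 8
  σ[d>3]((σ[d<4](S) ∪ π[d,y](S))) → 4
  (π[d,y](S) ∪ σ[d>3]((σ[d<4](S) ∪ π[d,y](S)))) → 10
  ρ[e/d]((π[d,y](S) ∪ σ[d>3]((σ[d<4](S) ∪ π[d,y](S))))) → 10

E1 and E2 produce the same multiset:
e | y
1 | q
2 | r
5 | p
5 | p
6 | q
6 | q
7 | s
7 | s
7 | s
7 | s

yes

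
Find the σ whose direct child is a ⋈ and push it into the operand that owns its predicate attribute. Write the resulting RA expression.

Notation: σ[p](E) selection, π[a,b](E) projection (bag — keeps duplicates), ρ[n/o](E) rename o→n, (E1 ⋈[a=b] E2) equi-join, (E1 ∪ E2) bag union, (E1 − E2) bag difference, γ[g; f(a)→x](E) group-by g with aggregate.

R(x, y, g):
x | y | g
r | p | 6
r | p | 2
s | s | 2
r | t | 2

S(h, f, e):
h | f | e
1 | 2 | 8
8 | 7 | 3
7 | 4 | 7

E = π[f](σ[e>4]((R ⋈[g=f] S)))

σ filters on e, owned by the right side.
E' = π[f]((R ⋈[g=f] σ[e>4](S)))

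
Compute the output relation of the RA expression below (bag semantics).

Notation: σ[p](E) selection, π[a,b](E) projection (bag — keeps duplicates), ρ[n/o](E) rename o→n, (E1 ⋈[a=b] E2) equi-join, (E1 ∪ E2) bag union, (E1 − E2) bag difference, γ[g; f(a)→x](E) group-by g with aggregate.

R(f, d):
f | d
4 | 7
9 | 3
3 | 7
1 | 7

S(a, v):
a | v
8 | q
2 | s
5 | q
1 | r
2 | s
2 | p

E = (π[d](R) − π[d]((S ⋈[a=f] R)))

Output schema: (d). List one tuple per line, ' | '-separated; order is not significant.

Row counts bottom-up:
  R → 4
  π[d](R) → 4
  S → 6
  R → 4
  (S ⋈[a=f] R) → 1
  π[d]((S ⋈[a=f] R)) → 1
  (π[d](R) − π[d]((S ⋈[a=f] R))) → 3

== RESULT ==
d
3
7
7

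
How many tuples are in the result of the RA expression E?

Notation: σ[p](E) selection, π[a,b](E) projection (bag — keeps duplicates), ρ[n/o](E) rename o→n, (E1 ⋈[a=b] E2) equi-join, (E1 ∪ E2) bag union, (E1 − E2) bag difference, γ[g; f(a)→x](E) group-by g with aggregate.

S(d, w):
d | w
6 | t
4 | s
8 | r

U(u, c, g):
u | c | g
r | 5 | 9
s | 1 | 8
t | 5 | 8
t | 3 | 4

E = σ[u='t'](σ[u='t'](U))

Row counts bottom-up:
  U → 4
  σ[u='t'](U) → 2
  σ[u='t'](σ[u='t'](U)) → 2

|E| = 2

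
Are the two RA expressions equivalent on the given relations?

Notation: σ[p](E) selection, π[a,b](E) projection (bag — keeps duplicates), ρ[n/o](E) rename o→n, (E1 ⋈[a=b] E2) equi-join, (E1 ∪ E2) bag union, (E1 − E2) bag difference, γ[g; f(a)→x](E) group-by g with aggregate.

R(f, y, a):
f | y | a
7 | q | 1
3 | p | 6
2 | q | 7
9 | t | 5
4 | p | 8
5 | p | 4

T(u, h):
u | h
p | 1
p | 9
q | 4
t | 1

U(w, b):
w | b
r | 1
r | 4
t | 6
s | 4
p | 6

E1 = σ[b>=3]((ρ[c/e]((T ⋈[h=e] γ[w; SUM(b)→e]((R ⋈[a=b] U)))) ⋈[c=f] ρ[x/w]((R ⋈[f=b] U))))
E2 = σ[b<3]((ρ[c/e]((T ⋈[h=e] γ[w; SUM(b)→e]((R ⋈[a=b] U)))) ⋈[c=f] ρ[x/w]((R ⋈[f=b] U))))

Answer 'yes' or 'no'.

E1 subexpression sizes:
  T → 4
  R → 6
  U → 5
  (R ⋈[a=b] U) → 5
  γ[w; SUM(b)→e]((R ⋈[a=b] U)) → 4
  (T ⋈[h=e] γ[w; SUM(b)→e]((R ⋈[a=b] U))) → 1
  ρ[c/e]((T ⋈[h=e] γ[w; SUM(b)→e]((R ⋈[a=b] U)))) → 1
  R → 6
  U → 5
  (R ⋈[f=b] U) → 2
  ρ[x/w]((R ⋈[f=b] U)) → 2
  (ρ[c/e]((T ⋈[h=e] γ[w; SUM(b)→e]((R ⋈[a=b] U)))) ⋈[c=f] ρ[x/w]((R ⋈[f=b] U))) → 2
  σ[b>=3]((ρ[c/e]((T ⋈[h=e] γ[w; SUM(b)→e]((R ⋈[a=b] U)))) ⋈[c=f] ρ[x/w]((R ⋈[f=b] U)))) → 2
E2 subexpression sizes:
  T → 4
  R → 6
  U → 5
  (R ⋈[a=b] U) → 5
  γ[w; SUM(b)→e]((R ⋈[a=b] U)) → 4
  (T ⋈[h=e] γ[w; SUM(b)→e]((R ⋈[a=b] U))) → 1
  ρ[c/e]((T ⋈[h=e] γ[w; SUM(b)→e]((R ⋈[a=b] U)))) → 1
  R → 6
  U → 5
  (R ⋈[f=b] U) → 2
  ρ[x/w]((R ⋈[f=b] U)) → 2
  (ρ[c/e]((T ⋈[h=e] γ[w; SUM(b)→e]((R ⋈[a=b] U)))) ⋈[c=f] ρ[x/w]((R ⋈[f=b] U))) → 2
  σ[b<3]((ρ[c/e]((T ⋈[h=e] γ[w; SUM(b)→e]((R ⋈[a=b] U)))) ⋈[c=f] ρ[x/w]((R ⋈[f=b] U)))) → 0

E1 result:
u | h | w | c | f | y | a | x | b
q | 4 | s | 4 | 4 | p | 8 | r | 4
q | 4 | s | 4 | 4 | p | 8 | s | 4
E2 result:
u | h | w | c | f | y | a | x | b
(0 rows)
Witness: ('q', 4, 's', 4, 4, 'p', 8, 'r', 4) appears 1× in E1 but 0× in E2.

no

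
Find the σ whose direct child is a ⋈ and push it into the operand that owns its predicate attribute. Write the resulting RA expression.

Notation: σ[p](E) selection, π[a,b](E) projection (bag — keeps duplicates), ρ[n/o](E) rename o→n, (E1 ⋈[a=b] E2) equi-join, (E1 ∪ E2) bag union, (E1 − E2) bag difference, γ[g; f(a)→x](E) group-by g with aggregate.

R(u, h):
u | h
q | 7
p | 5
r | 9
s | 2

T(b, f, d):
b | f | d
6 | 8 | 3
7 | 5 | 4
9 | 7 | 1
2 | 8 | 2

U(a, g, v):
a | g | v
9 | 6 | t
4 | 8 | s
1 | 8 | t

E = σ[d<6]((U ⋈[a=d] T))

σ filters on d, owned by the right side.
E' = (U ⋈[a=d] σ[d<6](T))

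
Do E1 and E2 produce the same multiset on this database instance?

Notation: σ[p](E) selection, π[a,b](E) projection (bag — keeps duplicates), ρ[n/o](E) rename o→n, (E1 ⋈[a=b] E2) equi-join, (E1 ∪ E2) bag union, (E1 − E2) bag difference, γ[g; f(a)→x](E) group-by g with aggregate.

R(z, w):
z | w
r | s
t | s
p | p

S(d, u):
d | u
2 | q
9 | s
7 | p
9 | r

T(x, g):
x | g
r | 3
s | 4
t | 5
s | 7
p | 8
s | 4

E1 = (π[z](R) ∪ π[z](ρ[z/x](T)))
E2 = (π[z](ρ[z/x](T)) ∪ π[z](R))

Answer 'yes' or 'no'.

E1 per-node cardinality:
  R → 3
  π[z](R) → 3
  T → 6
  ρ[z/x](T) → 6
  π[z](ρ[z/x](T)) → 6
  (π[z](R) ∪ π[z](ρ[z/x](T))) → 9
E2 per-node cardinality:
  T → 6
  ρ[z/x](T) → 6
  π[z](ρ[z/x](T)) → 6
  R → 3
  π[z](R) → 3
  (π[z](ρ[z/x](T)) ∪ π[z](R)) → 9

E1 and E2 produce the same multiset:
z
p
p
r
r
s
s
s
t
t

yes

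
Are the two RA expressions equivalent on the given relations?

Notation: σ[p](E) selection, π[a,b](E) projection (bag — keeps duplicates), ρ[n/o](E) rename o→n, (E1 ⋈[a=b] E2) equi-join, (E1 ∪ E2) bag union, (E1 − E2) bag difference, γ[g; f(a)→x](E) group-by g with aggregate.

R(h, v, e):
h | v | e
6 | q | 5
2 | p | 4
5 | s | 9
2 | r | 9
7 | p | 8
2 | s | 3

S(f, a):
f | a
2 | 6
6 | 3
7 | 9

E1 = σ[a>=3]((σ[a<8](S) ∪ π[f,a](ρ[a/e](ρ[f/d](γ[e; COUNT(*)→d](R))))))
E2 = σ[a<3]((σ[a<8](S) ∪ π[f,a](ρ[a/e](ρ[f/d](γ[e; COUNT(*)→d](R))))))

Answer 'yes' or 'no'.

E1 stepwise |·|:
  S → 3
  σ[a<8](S) → 2
  R → 6
  γ[e; COUNT(*)→d](R) → 5
  ρ[f/d](γ[e; COUNT(*)→d](R)) → 5
  ρ[a/e](ρ[f/d](γ[e; COUNT(*)→d](R))) → 5
  π[f,a](ρ[a/e](ρ[f/d](γ[e; COUNT(*)→d](R)))) → 5
  (σ[a<8](S) ∪ π[f,a](ρ[a/e](ρ[f/d](γ[e; COUNT(*)→d](R))))) → 7
  σ[a>=3]((σ[a<8](S) ∪ π[f,a](ρ[a/e](ρ[f/d](γ[e; COUNT(*)→d](R)))))) → 7
E2 stepwise |·|:
  S → 3
  σ[a<8](S) → 2
  R → 6
  γ[e; COUNT(*)→d](R) → 5
  ρ[f/d](γ[e; COUNT(*)→d](R)) → 5
  ρ[a/e](ρ[f/d](γ[e; COUNT(*)→d](R))) → 5
  π[f,a](ρ[a/e](ρ[f/d](γ[e; COUNT(*)→d](R)))) → 5
  (σ[a<8](S) ∪ π[f,a](ρ[a/e](ρ[f/d](γ[e; COUNT(*)→d](R))))) → 7
  σ[a<3]((σ[a<8](S) ∪ π[f,a](ρ[a/e](ρ[f/d](γ[e; COUNT(*)→d](R)))))) → 0

E1 result:
f | a
1 | 3
1 | 4
1 | 5
1 | 8
2 | 6
2 | 9
6 | 3
E2 result:
f | a
(0 rows)
Witness: (2, 9) appears 1× in E1 but 0× in E2.

no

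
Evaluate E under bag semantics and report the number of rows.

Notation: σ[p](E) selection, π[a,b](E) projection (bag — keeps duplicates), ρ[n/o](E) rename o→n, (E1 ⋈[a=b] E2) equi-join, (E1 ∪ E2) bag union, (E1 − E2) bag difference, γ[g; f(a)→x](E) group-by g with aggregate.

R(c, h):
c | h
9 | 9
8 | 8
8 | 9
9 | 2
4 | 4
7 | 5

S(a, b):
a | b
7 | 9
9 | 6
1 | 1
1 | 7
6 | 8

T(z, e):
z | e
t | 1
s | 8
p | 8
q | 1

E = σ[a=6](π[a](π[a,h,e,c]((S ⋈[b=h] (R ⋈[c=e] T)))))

Per-node cardinality:
  S → 5
  R → 6
  T → 4
  (R ⋈[c=e] T) → 4
  (S ⋈[b=h] (R ⋈[c=e] T)) → 4
  π[a,h,e,c]((S ⋈[b=h] (R ⋈[c=e] T))) → 4
  π[a](π[a,h,e,c]((S ⋈[b=h] (R ⋈[c=e] T)))) → 4
  σ[a=6](π[a](π[a,h,e,c]((S ⋈[b=h] (R ⋈[c=e] T))))) → 2

|E| = 2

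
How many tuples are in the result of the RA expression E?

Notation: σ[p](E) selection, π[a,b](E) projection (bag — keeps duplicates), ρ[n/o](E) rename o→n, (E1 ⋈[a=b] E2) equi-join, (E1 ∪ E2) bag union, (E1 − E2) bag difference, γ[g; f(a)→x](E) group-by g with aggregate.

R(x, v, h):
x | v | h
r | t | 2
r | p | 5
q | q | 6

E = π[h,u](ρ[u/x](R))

Row counts bottom-up:
  R → 3
  ρ[u/x](R) → 3
  π[h,u](ρ[u/x](R)) → 3

|E| = 3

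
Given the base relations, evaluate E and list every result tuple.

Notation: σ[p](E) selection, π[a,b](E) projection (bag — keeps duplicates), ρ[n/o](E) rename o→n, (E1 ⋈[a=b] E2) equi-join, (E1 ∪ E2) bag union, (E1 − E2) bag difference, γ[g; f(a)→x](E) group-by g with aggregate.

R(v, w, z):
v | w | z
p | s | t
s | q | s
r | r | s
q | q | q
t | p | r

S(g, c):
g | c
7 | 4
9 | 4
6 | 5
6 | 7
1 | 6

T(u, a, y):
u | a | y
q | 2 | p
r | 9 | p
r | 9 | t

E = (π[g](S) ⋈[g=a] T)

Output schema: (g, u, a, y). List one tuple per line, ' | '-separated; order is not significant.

Row counts bottom-up:
  S → 5
  π[g](S) → 5
  T → 3
  (π[g](S) ⋈[g=a] T) → 2

== RESULT ==
g | u | a | y
9 | r | 9 | p
9 | r | 9 | t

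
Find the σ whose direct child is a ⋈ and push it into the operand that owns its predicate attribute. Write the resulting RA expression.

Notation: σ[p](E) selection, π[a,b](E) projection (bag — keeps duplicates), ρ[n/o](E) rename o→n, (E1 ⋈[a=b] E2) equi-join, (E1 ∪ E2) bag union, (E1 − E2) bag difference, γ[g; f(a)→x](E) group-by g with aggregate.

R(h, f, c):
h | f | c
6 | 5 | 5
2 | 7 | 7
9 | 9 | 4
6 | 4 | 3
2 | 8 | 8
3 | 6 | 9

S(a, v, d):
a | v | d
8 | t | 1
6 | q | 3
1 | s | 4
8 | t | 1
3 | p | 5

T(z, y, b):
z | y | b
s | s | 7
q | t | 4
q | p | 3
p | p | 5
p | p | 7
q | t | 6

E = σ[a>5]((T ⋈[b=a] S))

σ filters on a, owned by the right side.
E' = (T ⋈[b=a] σ[a>5](S))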